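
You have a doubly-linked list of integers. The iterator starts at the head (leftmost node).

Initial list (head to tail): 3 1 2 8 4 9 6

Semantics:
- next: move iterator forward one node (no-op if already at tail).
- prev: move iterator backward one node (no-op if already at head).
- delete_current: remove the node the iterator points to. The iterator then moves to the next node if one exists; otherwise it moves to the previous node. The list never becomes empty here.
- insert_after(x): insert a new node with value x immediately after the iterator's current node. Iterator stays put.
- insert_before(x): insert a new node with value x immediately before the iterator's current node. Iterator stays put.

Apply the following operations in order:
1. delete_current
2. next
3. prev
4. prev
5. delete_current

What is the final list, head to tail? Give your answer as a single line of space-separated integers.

Answer: 2 8 4 9 6

Derivation:
After 1 (delete_current): list=[1, 2, 8, 4, 9, 6] cursor@1
After 2 (next): list=[1, 2, 8, 4, 9, 6] cursor@2
After 3 (prev): list=[1, 2, 8, 4, 9, 6] cursor@1
After 4 (prev): list=[1, 2, 8, 4, 9, 6] cursor@1
After 5 (delete_current): list=[2, 8, 4, 9, 6] cursor@2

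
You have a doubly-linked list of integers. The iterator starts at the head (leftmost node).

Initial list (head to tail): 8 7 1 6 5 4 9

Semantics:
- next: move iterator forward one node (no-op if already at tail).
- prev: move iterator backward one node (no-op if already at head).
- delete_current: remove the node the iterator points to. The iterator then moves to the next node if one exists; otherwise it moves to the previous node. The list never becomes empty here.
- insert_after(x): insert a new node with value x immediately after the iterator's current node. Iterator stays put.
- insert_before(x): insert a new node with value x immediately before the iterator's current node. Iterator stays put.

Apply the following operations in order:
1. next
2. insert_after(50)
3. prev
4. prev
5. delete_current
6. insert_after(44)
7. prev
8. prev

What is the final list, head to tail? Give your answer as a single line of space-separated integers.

After 1 (next): list=[8, 7, 1, 6, 5, 4, 9] cursor@7
After 2 (insert_after(50)): list=[8, 7, 50, 1, 6, 5, 4, 9] cursor@7
After 3 (prev): list=[8, 7, 50, 1, 6, 5, 4, 9] cursor@8
After 4 (prev): list=[8, 7, 50, 1, 6, 5, 4, 9] cursor@8
After 5 (delete_current): list=[7, 50, 1, 6, 5, 4, 9] cursor@7
After 6 (insert_after(44)): list=[7, 44, 50, 1, 6, 5, 4, 9] cursor@7
After 7 (prev): list=[7, 44, 50, 1, 6, 5, 4, 9] cursor@7
After 8 (prev): list=[7, 44, 50, 1, 6, 5, 4, 9] cursor@7

Answer: 7 44 50 1 6 5 4 9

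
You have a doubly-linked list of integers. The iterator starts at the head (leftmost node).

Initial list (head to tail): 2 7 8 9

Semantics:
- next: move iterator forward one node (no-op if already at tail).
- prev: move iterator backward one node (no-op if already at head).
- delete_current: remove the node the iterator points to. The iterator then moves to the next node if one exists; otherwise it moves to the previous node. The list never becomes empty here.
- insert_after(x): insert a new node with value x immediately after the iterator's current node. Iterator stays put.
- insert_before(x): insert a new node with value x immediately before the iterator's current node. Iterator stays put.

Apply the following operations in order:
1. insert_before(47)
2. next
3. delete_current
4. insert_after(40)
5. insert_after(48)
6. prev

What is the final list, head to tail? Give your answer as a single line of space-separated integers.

After 1 (insert_before(47)): list=[47, 2, 7, 8, 9] cursor@2
After 2 (next): list=[47, 2, 7, 8, 9] cursor@7
After 3 (delete_current): list=[47, 2, 8, 9] cursor@8
After 4 (insert_after(40)): list=[47, 2, 8, 40, 9] cursor@8
After 5 (insert_after(48)): list=[47, 2, 8, 48, 40, 9] cursor@8
After 6 (prev): list=[47, 2, 8, 48, 40, 9] cursor@2

Answer: 47 2 8 48 40 9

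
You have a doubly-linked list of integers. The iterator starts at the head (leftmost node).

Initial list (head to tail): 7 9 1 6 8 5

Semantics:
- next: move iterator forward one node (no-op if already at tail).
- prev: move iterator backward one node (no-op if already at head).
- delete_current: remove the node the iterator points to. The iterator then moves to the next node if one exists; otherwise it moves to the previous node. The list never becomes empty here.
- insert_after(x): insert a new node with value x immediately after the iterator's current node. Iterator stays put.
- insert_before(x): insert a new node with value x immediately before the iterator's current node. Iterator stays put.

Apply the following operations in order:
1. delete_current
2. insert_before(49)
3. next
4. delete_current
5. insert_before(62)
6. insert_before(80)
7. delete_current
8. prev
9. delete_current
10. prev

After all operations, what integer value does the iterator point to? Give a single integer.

Answer: 62

Derivation:
After 1 (delete_current): list=[9, 1, 6, 8, 5] cursor@9
After 2 (insert_before(49)): list=[49, 9, 1, 6, 8, 5] cursor@9
After 3 (next): list=[49, 9, 1, 6, 8, 5] cursor@1
After 4 (delete_current): list=[49, 9, 6, 8, 5] cursor@6
After 5 (insert_before(62)): list=[49, 9, 62, 6, 8, 5] cursor@6
After 6 (insert_before(80)): list=[49, 9, 62, 80, 6, 8, 5] cursor@6
After 7 (delete_current): list=[49, 9, 62, 80, 8, 5] cursor@8
After 8 (prev): list=[49, 9, 62, 80, 8, 5] cursor@80
After 9 (delete_current): list=[49, 9, 62, 8, 5] cursor@8
After 10 (prev): list=[49, 9, 62, 8, 5] cursor@62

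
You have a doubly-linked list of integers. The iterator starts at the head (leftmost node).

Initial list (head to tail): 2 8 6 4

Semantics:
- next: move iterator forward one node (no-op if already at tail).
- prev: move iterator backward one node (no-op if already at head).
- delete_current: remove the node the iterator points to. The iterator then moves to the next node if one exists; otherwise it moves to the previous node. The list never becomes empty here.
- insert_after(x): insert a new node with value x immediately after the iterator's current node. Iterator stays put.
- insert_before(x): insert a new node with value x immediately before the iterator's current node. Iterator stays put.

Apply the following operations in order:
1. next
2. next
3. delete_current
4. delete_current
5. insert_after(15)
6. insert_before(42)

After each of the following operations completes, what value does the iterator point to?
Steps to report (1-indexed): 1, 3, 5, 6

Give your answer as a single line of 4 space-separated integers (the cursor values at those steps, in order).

After 1 (next): list=[2, 8, 6, 4] cursor@8
After 2 (next): list=[2, 8, 6, 4] cursor@6
After 3 (delete_current): list=[2, 8, 4] cursor@4
After 4 (delete_current): list=[2, 8] cursor@8
After 5 (insert_after(15)): list=[2, 8, 15] cursor@8
After 6 (insert_before(42)): list=[2, 42, 8, 15] cursor@8

Answer: 8 4 8 8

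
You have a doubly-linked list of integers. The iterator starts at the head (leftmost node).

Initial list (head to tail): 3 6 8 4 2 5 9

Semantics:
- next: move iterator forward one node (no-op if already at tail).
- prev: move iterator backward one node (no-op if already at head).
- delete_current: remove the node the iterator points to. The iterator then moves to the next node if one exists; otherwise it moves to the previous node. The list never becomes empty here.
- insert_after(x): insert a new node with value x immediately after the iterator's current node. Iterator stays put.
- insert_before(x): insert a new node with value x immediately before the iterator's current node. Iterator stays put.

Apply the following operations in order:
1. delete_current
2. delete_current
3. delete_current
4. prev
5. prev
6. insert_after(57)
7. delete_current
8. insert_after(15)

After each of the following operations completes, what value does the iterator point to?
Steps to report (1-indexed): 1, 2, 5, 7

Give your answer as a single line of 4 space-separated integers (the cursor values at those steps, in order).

After 1 (delete_current): list=[6, 8, 4, 2, 5, 9] cursor@6
After 2 (delete_current): list=[8, 4, 2, 5, 9] cursor@8
After 3 (delete_current): list=[4, 2, 5, 9] cursor@4
After 4 (prev): list=[4, 2, 5, 9] cursor@4
After 5 (prev): list=[4, 2, 5, 9] cursor@4
After 6 (insert_after(57)): list=[4, 57, 2, 5, 9] cursor@4
After 7 (delete_current): list=[57, 2, 5, 9] cursor@57
After 8 (insert_after(15)): list=[57, 15, 2, 5, 9] cursor@57

Answer: 6 8 4 57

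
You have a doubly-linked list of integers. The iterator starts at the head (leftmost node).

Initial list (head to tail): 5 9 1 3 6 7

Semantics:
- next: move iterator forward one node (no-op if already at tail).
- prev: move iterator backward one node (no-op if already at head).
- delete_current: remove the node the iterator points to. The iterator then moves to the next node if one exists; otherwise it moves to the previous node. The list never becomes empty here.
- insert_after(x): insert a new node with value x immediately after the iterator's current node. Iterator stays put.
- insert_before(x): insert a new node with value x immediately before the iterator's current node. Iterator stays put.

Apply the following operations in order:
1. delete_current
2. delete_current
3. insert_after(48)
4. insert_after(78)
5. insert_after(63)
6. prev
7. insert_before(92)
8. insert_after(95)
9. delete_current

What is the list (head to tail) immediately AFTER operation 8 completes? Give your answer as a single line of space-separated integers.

After 1 (delete_current): list=[9, 1, 3, 6, 7] cursor@9
After 2 (delete_current): list=[1, 3, 6, 7] cursor@1
After 3 (insert_after(48)): list=[1, 48, 3, 6, 7] cursor@1
After 4 (insert_after(78)): list=[1, 78, 48, 3, 6, 7] cursor@1
After 5 (insert_after(63)): list=[1, 63, 78, 48, 3, 6, 7] cursor@1
After 6 (prev): list=[1, 63, 78, 48, 3, 6, 7] cursor@1
After 7 (insert_before(92)): list=[92, 1, 63, 78, 48, 3, 6, 7] cursor@1
After 8 (insert_after(95)): list=[92, 1, 95, 63, 78, 48, 3, 6, 7] cursor@1

Answer: 92 1 95 63 78 48 3 6 7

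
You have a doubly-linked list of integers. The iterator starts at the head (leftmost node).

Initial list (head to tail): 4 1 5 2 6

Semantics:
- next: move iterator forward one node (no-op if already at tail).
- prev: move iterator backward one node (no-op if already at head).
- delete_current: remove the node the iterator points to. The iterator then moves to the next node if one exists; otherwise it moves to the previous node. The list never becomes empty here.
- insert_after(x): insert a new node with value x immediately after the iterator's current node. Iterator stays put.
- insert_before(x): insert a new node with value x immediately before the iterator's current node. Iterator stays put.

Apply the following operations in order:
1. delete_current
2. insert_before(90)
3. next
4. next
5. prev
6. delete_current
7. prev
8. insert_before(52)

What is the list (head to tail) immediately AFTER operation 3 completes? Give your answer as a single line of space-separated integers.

Answer: 90 1 5 2 6

Derivation:
After 1 (delete_current): list=[1, 5, 2, 6] cursor@1
After 2 (insert_before(90)): list=[90, 1, 5, 2, 6] cursor@1
After 3 (next): list=[90, 1, 5, 2, 6] cursor@5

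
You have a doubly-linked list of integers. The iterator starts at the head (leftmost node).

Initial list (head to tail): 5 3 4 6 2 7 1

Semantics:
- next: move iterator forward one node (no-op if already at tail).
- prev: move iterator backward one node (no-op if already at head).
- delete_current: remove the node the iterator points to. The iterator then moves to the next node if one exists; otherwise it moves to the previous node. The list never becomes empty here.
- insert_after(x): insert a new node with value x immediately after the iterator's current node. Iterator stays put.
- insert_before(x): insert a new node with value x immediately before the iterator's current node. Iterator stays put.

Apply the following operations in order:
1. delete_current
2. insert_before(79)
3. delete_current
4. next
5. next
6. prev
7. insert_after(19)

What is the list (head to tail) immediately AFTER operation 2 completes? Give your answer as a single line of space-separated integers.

Answer: 79 3 4 6 2 7 1

Derivation:
After 1 (delete_current): list=[3, 4, 6, 2, 7, 1] cursor@3
After 2 (insert_before(79)): list=[79, 3, 4, 6, 2, 7, 1] cursor@3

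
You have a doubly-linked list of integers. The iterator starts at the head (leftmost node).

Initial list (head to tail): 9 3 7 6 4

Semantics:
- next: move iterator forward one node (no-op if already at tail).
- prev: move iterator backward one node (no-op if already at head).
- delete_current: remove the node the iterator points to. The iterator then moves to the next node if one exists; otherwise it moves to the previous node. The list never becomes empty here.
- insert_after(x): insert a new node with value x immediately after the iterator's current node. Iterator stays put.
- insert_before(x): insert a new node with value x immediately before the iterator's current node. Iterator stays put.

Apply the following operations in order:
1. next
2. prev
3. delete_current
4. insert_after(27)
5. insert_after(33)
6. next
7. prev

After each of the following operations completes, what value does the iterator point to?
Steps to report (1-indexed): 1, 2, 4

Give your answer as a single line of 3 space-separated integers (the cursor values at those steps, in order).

Answer: 3 9 3

Derivation:
After 1 (next): list=[9, 3, 7, 6, 4] cursor@3
After 2 (prev): list=[9, 3, 7, 6, 4] cursor@9
After 3 (delete_current): list=[3, 7, 6, 4] cursor@3
After 4 (insert_after(27)): list=[3, 27, 7, 6, 4] cursor@3
After 5 (insert_after(33)): list=[3, 33, 27, 7, 6, 4] cursor@3
After 6 (next): list=[3, 33, 27, 7, 6, 4] cursor@33
After 7 (prev): list=[3, 33, 27, 7, 6, 4] cursor@3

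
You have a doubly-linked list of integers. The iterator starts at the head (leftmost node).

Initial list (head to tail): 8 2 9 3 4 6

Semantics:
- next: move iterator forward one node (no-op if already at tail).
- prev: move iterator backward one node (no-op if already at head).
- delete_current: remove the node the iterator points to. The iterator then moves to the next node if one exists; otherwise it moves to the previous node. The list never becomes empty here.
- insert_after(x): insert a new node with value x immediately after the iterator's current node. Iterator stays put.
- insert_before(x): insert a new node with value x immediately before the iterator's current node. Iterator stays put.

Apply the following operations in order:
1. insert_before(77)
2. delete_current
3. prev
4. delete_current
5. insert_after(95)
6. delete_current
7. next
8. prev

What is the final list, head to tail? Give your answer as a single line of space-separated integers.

Answer: 95 9 3 4 6

Derivation:
After 1 (insert_before(77)): list=[77, 8, 2, 9, 3, 4, 6] cursor@8
After 2 (delete_current): list=[77, 2, 9, 3, 4, 6] cursor@2
After 3 (prev): list=[77, 2, 9, 3, 4, 6] cursor@77
After 4 (delete_current): list=[2, 9, 3, 4, 6] cursor@2
After 5 (insert_after(95)): list=[2, 95, 9, 3, 4, 6] cursor@2
After 6 (delete_current): list=[95, 9, 3, 4, 6] cursor@95
After 7 (next): list=[95, 9, 3, 4, 6] cursor@9
After 8 (prev): list=[95, 9, 3, 4, 6] cursor@95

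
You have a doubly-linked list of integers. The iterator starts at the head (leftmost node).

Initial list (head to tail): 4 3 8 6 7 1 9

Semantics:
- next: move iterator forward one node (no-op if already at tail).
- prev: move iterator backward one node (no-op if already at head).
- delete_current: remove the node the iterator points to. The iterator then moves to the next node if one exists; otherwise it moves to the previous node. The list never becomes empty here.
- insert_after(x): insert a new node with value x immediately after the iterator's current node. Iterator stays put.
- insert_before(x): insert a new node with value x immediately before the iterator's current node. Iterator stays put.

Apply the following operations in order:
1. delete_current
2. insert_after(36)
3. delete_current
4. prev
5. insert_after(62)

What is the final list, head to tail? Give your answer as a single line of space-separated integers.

Answer: 36 62 8 6 7 1 9

Derivation:
After 1 (delete_current): list=[3, 8, 6, 7, 1, 9] cursor@3
After 2 (insert_after(36)): list=[3, 36, 8, 6, 7, 1, 9] cursor@3
After 3 (delete_current): list=[36, 8, 6, 7, 1, 9] cursor@36
After 4 (prev): list=[36, 8, 6, 7, 1, 9] cursor@36
After 5 (insert_after(62)): list=[36, 62, 8, 6, 7, 1, 9] cursor@36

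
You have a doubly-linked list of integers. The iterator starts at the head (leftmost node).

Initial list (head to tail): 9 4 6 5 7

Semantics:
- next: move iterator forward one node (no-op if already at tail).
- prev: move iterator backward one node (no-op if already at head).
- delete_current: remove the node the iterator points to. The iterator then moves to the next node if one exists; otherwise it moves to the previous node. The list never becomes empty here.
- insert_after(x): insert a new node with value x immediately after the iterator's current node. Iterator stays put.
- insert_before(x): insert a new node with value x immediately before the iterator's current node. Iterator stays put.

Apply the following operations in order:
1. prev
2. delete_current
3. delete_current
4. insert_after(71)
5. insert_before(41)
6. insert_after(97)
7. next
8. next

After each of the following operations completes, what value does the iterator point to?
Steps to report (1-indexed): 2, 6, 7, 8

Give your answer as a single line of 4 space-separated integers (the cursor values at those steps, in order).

After 1 (prev): list=[9, 4, 6, 5, 7] cursor@9
After 2 (delete_current): list=[4, 6, 5, 7] cursor@4
After 3 (delete_current): list=[6, 5, 7] cursor@6
After 4 (insert_after(71)): list=[6, 71, 5, 7] cursor@6
After 5 (insert_before(41)): list=[41, 6, 71, 5, 7] cursor@6
After 6 (insert_after(97)): list=[41, 6, 97, 71, 5, 7] cursor@6
After 7 (next): list=[41, 6, 97, 71, 5, 7] cursor@97
After 8 (next): list=[41, 6, 97, 71, 5, 7] cursor@71

Answer: 4 6 97 71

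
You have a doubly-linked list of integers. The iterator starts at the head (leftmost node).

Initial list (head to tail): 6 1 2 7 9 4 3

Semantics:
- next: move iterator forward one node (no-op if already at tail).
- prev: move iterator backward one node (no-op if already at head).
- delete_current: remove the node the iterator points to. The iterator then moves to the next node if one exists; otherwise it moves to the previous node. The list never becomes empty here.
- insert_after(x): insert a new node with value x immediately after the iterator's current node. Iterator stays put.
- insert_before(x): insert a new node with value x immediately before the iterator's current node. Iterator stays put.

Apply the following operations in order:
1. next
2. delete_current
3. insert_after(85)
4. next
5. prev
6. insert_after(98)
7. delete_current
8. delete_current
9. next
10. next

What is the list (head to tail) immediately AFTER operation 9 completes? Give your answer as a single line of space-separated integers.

After 1 (next): list=[6, 1, 2, 7, 9, 4, 3] cursor@1
After 2 (delete_current): list=[6, 2, 7, 9, 4, 3] cursor@2
After 3 (insert_after(85)): list=[6, 2, 85, 7, 9, 4, 3] cursor@2
After 4 (next): list=[6, 2, 85, 7, 9, 4, 3] cursor@85
After 5 (prev): list=[6, 2, 85, 7, 9, 4, 3] cursor@2
After 6 (insert_after(98)): list=[6, 2, 98, 85, 7, 9, 4, 3] cursor@2
After 7 (delete_current): list=[6, 98, 85, 7, 9, 4, 3] cursor@98
After 8 (delete_current): list=[6, 85, 7, 9, 4, 3] cursor@85
After 9 (next): list=[6, 85, 7, 9, 4, 3] cursor@7

Answer: 6 85 7 9 4 3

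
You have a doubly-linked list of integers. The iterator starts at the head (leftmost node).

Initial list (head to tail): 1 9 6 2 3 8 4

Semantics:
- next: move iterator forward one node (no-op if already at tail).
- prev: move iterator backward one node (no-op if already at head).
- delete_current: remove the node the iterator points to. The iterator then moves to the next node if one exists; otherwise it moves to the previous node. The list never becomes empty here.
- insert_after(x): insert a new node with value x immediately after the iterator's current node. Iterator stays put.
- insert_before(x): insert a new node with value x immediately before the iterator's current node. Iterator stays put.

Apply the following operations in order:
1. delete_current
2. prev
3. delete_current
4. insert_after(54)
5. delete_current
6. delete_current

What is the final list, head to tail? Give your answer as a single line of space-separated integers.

After 1 (delete_current): list=[9, 6, 2, 3, 8, 4] cursor@9
After 2 (prev): list=[9, 6, 2, 3, 8, 4] cursor@9
After 3 (delete_current): list=[6, 2, 3, 8, 4] cursor@6
After 4 (insert_after(54)): list=[6, 54, 2, 3, 8, 4] cursor@6
After 5 (delete_current): list=[54, 2, 3, 8, 4] cursor@54
After 6 (delete_current): list=[2, 3, 8, 4] cursor@2

Answer: 2 3 8 4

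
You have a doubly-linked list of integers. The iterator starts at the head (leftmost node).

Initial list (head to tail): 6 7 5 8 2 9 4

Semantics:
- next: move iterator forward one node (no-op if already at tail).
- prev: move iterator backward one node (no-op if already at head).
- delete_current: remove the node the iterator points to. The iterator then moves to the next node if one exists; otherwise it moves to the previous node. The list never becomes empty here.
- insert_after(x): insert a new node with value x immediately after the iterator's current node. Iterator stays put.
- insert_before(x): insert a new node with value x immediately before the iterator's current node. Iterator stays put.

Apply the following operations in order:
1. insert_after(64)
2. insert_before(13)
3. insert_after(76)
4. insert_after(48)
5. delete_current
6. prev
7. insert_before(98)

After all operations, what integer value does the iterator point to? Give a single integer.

After 1 (insert_after(64)): list=[6, 64, 7, 5, 8, 2, 9, 4] cursor@6
After 2 (insert_before(13)): list=[13, 6, 64, 7, 5, 8, 2, 9, 4] cursor@6
After 3 (insert_after(76)): list=[13, 6, 76, 64, 7, 5, 8, 2, 9, 4] cursor@6
After 4 (insert_after(48)): list=[13, 6, 48, 76, 64, 7, 5, 8, 2, 9, 4] cursor@6
After 5 (delete_current): list=[13, 48, 76, 64, 7, 5, 8, 2, 9, 4] cursor@48
After 6 (prev): list=[13, 48, 76, 64, 7, 5, 8, 2, 9, 4] cursor@13
After 7 (insert_before(98)): list=[98, 13, 48, 76, 64, 7, 5, 8, 2, 9, 4] cursor@13

Answer: 13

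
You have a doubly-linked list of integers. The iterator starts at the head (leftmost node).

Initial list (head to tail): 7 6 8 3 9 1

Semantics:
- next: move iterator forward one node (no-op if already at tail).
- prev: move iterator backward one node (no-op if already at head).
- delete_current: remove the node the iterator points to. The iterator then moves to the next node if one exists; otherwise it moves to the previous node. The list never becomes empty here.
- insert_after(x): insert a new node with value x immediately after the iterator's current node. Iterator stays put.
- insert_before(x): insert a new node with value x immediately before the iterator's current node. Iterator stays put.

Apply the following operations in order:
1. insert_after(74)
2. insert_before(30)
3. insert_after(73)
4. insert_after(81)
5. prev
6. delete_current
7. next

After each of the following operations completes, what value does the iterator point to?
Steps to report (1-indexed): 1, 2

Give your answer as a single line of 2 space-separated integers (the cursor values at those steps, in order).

After 1 (insert_after(74)): list=[7, 74, 6, 8, 3, 9, 1] cursor@7
After 2 (insert_before(30)): list=[30, 7, 74, 6, 8, 3, 9, 1] cursor@7
After 3 (insert_after(73)): list=[30, 7, 73, 74, 6, 8, 3, 9, 1] cursor@7
After 4 (insert_after(81)): list=[30, 7, 81, 73, 74, 6, 8, 3, 9, 1] cursor@7
After 5 (prev): list=[30, 7, 81, 73, 74, 6, 8, 3, 9, 1] cursor@30
After 6 (delete_current): list=[7, 81, 73, 74, 6, 8, 3, 9, 1] cursor@7
After 7 (next): list=[7, 81, 73, 74, 6, 8, 3, 9, 1] cursor@81

Answer: 7 7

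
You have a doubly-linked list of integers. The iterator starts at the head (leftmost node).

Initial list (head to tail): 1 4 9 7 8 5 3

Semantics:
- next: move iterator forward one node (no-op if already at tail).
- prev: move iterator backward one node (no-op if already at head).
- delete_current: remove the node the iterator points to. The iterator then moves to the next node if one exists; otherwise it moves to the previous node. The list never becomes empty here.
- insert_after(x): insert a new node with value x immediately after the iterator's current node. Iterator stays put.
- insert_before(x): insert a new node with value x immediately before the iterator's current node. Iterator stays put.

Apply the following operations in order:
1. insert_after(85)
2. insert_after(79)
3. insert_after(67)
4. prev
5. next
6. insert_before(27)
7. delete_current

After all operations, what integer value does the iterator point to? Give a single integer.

Answer: 79

Derivation:
After 1 (insert_after(85)): list=[1, 85, 4, 9, 7, 8, 5, 3] cursor@1
After 2 (insert_after(79)): list=[1, 79, 85, 4, 9, 7, 8, 5, 3] cursor@1
After 3 (insert_after(67)): list=[1, 67, 79, 85, 4, 9, 7, 8, 5, 3] cursor@1
After 4 (prev): list=[1, 67, 79, 85, 4, 9, 7, 8, 5, 3] cursor@1
After 5 (next): list=[1, 67, 79, 85, 4, 9, 7, 8, 5, 3] cursor@67
After 6 (insert_before(27)): list=[1, 27, 67, 79, 85, 4, 9, 7, 8, 5, 3] cursor@67
After 7 (delete_current): list=[1, 27, 79, 85, 4, 9, 7, 8, 5, 3] cursor@79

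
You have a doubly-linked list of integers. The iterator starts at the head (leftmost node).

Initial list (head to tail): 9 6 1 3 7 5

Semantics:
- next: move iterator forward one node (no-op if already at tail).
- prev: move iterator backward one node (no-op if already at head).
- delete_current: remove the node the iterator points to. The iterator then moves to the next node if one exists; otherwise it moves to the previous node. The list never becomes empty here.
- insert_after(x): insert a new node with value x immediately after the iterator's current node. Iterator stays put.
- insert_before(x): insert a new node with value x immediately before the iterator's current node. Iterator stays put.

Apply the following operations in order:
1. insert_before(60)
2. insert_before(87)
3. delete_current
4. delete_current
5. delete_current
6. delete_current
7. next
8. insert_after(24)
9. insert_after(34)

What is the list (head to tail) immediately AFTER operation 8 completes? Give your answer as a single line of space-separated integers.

Answer: 60 87 7 5 24

Derivation:
After 1 (insert_before(60)): list=[60, 9, 6, 1, 3, 7, 5] cursor@9
After 2 (insert_before(87)): list=[60, 87, 9, 6, 1, 3, 7, 5] cursor@9
After 3 (delete_current): list=[60, 87, 6, 1, 3, 7, 5] cursor@6
After 4 (delete_current): list=[60, 87, 1, 3, 7, 5] cursor@1
After 5 (delete_current): list=[60, 87, 3, 7, 5] cursor@3
After 6 (delete_current): list=[60, 87, 7, 5] cursor@7
After 7 (next): list=[60, 87, 7, 5] cursor@5
After 8 (insert_after(24)): list=[60, 87, 7, 5, 24] cursor@5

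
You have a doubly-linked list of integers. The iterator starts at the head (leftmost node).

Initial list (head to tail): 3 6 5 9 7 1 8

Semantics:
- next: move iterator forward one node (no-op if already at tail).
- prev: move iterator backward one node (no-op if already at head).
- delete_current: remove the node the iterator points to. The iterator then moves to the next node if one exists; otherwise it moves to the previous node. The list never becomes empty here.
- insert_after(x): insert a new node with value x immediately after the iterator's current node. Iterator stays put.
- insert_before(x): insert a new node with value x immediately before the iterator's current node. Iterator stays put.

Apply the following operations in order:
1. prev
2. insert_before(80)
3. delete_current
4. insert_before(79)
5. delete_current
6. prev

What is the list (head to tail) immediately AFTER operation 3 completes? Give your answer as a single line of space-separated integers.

After 1 (prev): list=[3, 6, 5, 9, 7, 1, 8] cursor@3
After 2 (insert_before(80)): list=[80, 3, 6, 5, 9, 7, 1, 8] cursor@3
After 3 (delete_current): list=[80, 6, 5, 9, 7, 1, 8] cursor@6

Answer: 80 6 5 9 7 1 8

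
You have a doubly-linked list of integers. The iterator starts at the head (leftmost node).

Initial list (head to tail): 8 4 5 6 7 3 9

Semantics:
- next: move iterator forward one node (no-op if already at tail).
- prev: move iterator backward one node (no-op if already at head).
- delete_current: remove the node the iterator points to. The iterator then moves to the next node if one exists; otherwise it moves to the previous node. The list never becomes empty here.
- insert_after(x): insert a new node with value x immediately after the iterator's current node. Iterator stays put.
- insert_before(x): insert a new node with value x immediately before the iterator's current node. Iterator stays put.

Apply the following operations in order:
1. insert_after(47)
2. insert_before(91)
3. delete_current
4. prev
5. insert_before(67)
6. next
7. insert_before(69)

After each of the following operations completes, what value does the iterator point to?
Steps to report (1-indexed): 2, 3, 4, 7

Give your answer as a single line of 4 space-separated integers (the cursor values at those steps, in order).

Answer: 8 47 91 47

Derivation:
After 1 (insert_after(47)): list=[8, 47, 4, 5, 6, 7, 3, 9] cursor@8
After 2 (insert_before(91)): list=[91, 8, 47, 4, 5, 6, 7, 3, 9] cursor@8
After 3 (delete_current): list=[91, 47, 4, 5, 6, 7, 3, 9] cursor@47
After 4 (prev): list=[91, 47, 4, 5, 6, 7, 3, 9] cursor@91
After 5 (insert_before(67)): list=[67, 91, 47, 4, 5, 6, 7, 3, 9] cursor@91
After 6 (next): list=[67, 91, 47, 4, 5, 6, 7, 3, 9] cursor@47
After 7 (insert_before(69)): list=[67, 91, 69, 47, 4, 5, 6, 7, 3, 9] cursor@47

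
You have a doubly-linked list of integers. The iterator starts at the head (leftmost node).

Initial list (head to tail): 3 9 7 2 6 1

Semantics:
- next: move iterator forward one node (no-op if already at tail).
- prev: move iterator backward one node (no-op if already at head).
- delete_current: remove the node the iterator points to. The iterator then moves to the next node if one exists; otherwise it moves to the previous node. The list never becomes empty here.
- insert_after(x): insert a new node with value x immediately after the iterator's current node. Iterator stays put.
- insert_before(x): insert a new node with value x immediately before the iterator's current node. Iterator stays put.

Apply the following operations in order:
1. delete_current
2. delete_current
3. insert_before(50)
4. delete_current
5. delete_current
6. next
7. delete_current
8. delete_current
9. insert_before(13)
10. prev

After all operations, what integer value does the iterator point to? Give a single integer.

Answer: 13

Derivation:
After 1 (delete_current): list=[9, 7, 2, 6, 1] cursor@9
After 2 (delete_current): list=[7, 2, 6, 1] cursor@7
After 3 (insert_before(50)): list=[50, 7, 2, 6, 1] cursor@7
After 4 (delete_current): list=[50, 2, 6, 1] cursor@2
After 5 (delete_current): list=[50, 6, 1] cursor@6
After 6 (next): list=[50, 6, 1] cursor@1
After 7 (delete_current): list=[50, 6] cursor@6
After 8 (delete_current): list=[50] cursor@50
After 9 (insert_before(13)): list=[13, 50] cursor@50
After 10 (prev): list=[13, 50] cursor@13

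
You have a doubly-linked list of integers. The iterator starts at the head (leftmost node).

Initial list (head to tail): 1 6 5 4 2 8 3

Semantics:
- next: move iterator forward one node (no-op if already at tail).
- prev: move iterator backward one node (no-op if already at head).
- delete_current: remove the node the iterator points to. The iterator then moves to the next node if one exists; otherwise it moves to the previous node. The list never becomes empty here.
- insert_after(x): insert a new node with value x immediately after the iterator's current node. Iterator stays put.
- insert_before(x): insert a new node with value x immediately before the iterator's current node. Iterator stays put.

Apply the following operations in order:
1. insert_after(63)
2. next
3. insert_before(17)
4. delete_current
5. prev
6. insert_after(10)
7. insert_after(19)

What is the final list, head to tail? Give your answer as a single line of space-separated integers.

After 1 (insert_after(63)): list=[1, 63, 6, 5, 4, 2, 8, 3] cursor@1
After 2 (next): list=[1, 63, 6, 5, 4, 2, 8, 3] cursor@63
After 3 (insert_before(17)): list=[1, 17, 63, 6, 5, 4, 2, 8, 3] cursor@63
After 4 (delete_current): list=[1, 17, 6, 5, 4, 2, 8, 3] cursor@6
After 5 (prev): list=[1, 17, 6, 5, 4, 2, 8, 3] cursor@17
After 6 (insert_after(10)): list=[1, 17, 10, 6, 5, 4, 2, 8, 3] cursor@17
After 7 (insert_after(19)): list=[1, 17, 19, 10, 6, 5, 4, 2, 8, 3] cursor@17

Answer: 1 17 19 10 6 5 4 2 8 3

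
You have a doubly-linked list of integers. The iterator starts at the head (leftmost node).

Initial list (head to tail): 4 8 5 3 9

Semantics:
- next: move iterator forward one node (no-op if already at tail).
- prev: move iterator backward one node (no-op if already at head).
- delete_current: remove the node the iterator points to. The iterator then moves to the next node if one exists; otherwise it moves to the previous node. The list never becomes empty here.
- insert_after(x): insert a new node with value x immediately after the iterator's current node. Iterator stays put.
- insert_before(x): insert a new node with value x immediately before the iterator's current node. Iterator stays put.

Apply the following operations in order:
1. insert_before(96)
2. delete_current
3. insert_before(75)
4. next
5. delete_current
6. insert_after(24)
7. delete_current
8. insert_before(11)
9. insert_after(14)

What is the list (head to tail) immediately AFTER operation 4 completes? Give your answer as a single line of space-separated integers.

Answer: 96 75 8 5 3 9

Derivation:
After 1 (insert_before(96)): list=[96, 4, 8, 5, 3, 9] cursor@4
After 2 (delete_current): list=[96, 8, 5, 3, 9] cursor@8
After 3 (insert_before(75)): list=[96, 75, 8, 5, 3, 9] cursor@8
After 4 (next): list=[96, 75, 8, 5, 3, 9] cursor@5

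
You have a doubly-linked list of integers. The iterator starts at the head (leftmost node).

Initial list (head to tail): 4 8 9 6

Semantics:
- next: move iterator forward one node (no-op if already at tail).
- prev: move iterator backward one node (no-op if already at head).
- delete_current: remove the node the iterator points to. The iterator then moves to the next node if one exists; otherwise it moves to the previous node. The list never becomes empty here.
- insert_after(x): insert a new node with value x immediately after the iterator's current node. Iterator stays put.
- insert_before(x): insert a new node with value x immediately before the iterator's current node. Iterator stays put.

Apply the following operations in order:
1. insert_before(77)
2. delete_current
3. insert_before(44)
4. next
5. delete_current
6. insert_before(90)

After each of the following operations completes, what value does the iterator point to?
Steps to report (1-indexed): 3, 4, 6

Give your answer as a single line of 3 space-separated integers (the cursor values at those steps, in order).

Answer: 8 9 6

Derivation:
After 1 (insert_before(77)): list=[77, 4, 8, 9, 6] cursor@4
After 2 (delete_current): list=[77, 8, 9, 6] cursor@8
After 3 (insert_before(44)): list=[77, 44, 8, 9, 6] cursor@8
After 4 (next): list=[77, 44, 8, 9, 6] cursor@9
After 5 (delete_current): list=[77, 44, 8, 6] cursor@6
After 6 (insert_before(90)): list=[77, 44, 8, 90, 6] cursor@6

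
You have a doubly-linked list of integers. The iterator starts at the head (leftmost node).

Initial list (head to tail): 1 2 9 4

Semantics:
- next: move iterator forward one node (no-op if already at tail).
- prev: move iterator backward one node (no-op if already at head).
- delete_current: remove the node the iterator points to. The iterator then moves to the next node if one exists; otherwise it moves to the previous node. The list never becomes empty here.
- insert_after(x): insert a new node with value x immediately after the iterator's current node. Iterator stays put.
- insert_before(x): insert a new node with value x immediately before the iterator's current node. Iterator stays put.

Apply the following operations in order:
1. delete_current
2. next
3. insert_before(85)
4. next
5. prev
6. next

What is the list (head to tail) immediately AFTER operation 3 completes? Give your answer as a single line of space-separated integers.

After 1 (delete_current): list=[2, 9, 4] cursor@2
After 2 (next): list=[2, 9, 4] cursor@9
After 3 (insert_before(85)): list=[2, 85, 9, 4] cursor@9

Answer: 2 85 9 4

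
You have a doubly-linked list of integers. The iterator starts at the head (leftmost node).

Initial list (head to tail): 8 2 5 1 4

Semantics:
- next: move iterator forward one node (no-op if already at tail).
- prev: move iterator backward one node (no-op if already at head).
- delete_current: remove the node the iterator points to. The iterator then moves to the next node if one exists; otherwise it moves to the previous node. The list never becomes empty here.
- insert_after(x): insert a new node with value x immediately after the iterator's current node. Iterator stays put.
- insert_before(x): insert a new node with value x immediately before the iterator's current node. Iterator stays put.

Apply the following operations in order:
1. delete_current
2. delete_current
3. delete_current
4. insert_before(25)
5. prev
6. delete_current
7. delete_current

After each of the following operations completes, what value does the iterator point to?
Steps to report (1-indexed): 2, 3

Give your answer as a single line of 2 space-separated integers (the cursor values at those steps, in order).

After 1 (delete_current): list=[2, 5, 1, 4] cursor@2
After 2 (delete_current): list=[5, 1, 4] cursor@5
After 3 (delete_current): list=[1, 4] cursor@1
After 4 (insert_before(25)): list=[25, 1, 4] cursor@1
After 5 (prev): list=[25, 1, 4] cursor@25
After 6 (delete_current): list=[1, 4] cursor@1
After 7 (delete_current): list=[4] cursor@4

Answer: 5 1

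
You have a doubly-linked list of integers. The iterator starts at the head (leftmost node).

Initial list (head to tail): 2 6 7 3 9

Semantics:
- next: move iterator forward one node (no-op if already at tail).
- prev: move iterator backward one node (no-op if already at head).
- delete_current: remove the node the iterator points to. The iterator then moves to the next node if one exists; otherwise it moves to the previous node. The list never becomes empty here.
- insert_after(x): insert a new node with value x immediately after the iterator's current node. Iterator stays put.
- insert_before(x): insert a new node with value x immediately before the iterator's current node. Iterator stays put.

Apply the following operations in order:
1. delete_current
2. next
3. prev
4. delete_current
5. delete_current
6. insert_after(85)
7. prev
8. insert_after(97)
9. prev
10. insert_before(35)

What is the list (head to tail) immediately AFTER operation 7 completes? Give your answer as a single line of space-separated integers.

After 1 (delete_current): list=[6, 7, 3, 9] cursor@6
After 2 (next): list=[6, 7, 3, 9] cursor@7
After 3 (prev): list=[6, 7, 3, 9] cursor@6
After 4 (delete_current): list=[7, 3, 9] cursor@7
After 5 (delete_current): list=[3, 9] cursor@3
After 6 (insert_after(85)): list=[3, 85, 9] cursor@3
After 7 (prev): list=[3, 85, 9] cursor@3

Answer: 3 85 9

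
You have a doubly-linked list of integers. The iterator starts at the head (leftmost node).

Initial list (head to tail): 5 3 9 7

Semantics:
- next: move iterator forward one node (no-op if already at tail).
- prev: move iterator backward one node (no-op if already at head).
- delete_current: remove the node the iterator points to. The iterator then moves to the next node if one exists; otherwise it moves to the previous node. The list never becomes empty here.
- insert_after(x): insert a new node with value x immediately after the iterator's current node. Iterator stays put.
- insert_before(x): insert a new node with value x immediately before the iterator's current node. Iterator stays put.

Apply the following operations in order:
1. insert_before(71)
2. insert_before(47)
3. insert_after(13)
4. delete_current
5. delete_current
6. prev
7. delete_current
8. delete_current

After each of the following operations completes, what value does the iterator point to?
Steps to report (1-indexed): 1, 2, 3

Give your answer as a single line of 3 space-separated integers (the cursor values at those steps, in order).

After 1 (insert_before(71)): list=[71, 5, 3, 9, 7] cursor@5
After 2 (insert_before(47)): list=[71, 47, 5, 3, 9, 7] cursor@5
After 3 (insert_after(13)): list=[71, 47, 5, 13, 3, 9, 7] cursor@5
After 4 (delete_current): list=[71, 47, 13, 3, 9, 7] cursor@13
After 5 (delete_current): list=[71, 47, 3, 9, 7] cursor@3
After 6 (prev): list=[71, 47, 3, 9, 7] cursor@47
After 7 (delete_current): list=[71, 3, 9, 7] cursor@3
After 8 (delete_current): list=[71, 9, 7] cursor@9

Answer: 5 5 5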